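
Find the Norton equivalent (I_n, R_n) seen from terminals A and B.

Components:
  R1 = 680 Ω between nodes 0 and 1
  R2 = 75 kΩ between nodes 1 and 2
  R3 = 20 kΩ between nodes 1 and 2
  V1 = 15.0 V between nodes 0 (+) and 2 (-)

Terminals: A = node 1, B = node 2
Find the Thévenin equivalent first; then I_n = V_th/R_th and R_n = R_th.
Step 1 — V_th is the open-circuit voltage V_A - V_B (nothing connected across the terminals).
Nodal analysis, taking node 2 as the 0 V reference.
Source V1 fixes V_0 = 15 V.
KCL at each unknown node (sum of currents leaving = 0; resistances in Ω):
  Node 1: (V_1 - 15)/680 + (V_1 - 0)/75000 + (V_1 - 0)/20000 = 0
Collecting terms: 0.001534 × V_1 = 0.02206  =>  V_1 = 14.38 V
V_th = V_1 - V_2 = 14.38 - 0 = 14.38 V
Step 2 — R_th: zero the source — replace V1 by a short circuit (node 2 merges into node 0) — and find the resistance seen between A (node 1) and B (node 0).
Reduce the network between node 1 (A) and node 0 (B) by series/parallel combination:
  Rp1 = R1 ‖ R2 ‖ R3 (parallel, all between nodes 0 and 1) = 1/(1/680 + 1/75000 + 1/20000) = 651.9 Ω
R_th = 651.9 Ω
I_n = V_th/R_th = 14.38/651.9 = 0.02206 A, and R_n = R_th = 651.9 Ω

Final answer: I_n = 0.02206 A, R_n = 651.9 Ω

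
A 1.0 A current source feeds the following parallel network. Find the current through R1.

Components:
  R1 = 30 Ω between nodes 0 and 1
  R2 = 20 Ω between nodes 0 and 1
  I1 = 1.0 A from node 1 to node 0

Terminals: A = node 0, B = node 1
All resistors sit directly between nodes 0 and 1, so they are in parallel and share one voltage V; the full source current 1 A splits among them.
1/R_par = 1/30 + 1/20 = 0.08333 S  =>  R_par = 12 Ω
V = I × R_par = 1 × 12 = 12 V
I_R1 = V/R1 = 12/30 = 0.4 A

Final answer: 0.4 A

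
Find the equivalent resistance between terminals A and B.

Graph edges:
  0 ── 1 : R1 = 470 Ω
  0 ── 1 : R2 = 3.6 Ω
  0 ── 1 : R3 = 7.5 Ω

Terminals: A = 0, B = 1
Reduce the network between node 0 (A) and node 1 (B) by series/parallel combination:
  Rp1 = R1 ‖ R2 ‖ R3 (parallel, all between nodes 0 and 1) = 1/(1/470 + 1/3.6 + 1/7.5) = 2.42 Ω
R_eq = 2.42 Ω

Final answer: 2.42 Ω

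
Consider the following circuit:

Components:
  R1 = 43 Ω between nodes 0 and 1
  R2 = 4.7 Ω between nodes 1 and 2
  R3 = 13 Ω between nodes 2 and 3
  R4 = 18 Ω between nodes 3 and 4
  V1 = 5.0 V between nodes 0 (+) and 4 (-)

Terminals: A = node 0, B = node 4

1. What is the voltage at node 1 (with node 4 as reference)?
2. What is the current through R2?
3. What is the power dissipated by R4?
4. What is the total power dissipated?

Nodal analysis, taking node 4 as the 0 V reference.
Source V1 fixes V_0 = 5 V.
KCL at each unknown node (sum of currents leaving = 0; resistances in Ω):
  Node 1: (V_1 - 5)/43 + (V_1 - V_2)/4.7 = 0
  Node 2: (V_2 - V_1)/4.7 + (V_2 - V_3)/13 = 0
  Node 3: (V_3 - V_2)/13 + (V_3 - 0)/18 = 0
Collecting terms (coefficients in siemens):
  0.236·V_1 - 0.2128·V_2 = 0.1163
  0.2897·V_2 - 0.2128·V_1 - 0.07692·V_3 = 0
  0.1325·V_3 - 0.07692·V_2 = 0
Solving these 3 simultaneous equations (Gaussian elimination) gives:
  V_1 = 2.268 V, V_2 = 1.97 V, V_3 = 1.144 V
Part 1:
  Read off the nodal solution: V_1 = 2.268 V
Part 2:
  I_R2 = (V_1 - V_2)/R2 = (2.268 - 1.97)/4.7 = 0.06353 A
  Magnitude: I_R2 = 0.06353 A
Part 3:
  I_R4 = (V_3 - V_4)/R4 = (1.144 - 0)/18 = 0.06353 A
  P_R4 = I_R4² × R4 = (0.06353)² × 18 = 0.07265 W
Part 4:
  Power in each resistor, P = (ΔV)²/R:
    P_R1 = (5 - 2.268)²/43 = 0.1736 W
    P_R2 = (2.268 - 1.97)²/4.7 = 0.01897 W
    P_R3 = (1.97 - 1.144)²/13 = 0.05247 W
    P_R4 = (1.144 - 0)²/18 = 0.07265 W
  P_total = P_R1 + P_R2 + P_R3 + P_R4 = 0.3177 W

Final answers:
1. V_1 = 2.268 V
2. I_R2 = 0.06353 A
3. P_R4 = 0.07265 W
4. P_total = 0.3177 W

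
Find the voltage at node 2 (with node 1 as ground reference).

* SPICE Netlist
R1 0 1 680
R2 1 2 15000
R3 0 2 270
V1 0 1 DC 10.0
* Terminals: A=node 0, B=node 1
Nodal analysis, taking node 1 as the 0 V reference.
Source V1 fixes V_0 = 10 V.
KCL at each unknown node (sum of currents leaving = 0; resistances in Ω):
  Node 2: (V_2 - 0)/15000 + (V_2 - 10)/270 = 0
Collecting terms: 0.00377 × V_2 = 0.03704  =>  V_2 = 9.823 V
The requested potential is V_2 = 9.823 V.

Final answer: V_2 = 9.823 V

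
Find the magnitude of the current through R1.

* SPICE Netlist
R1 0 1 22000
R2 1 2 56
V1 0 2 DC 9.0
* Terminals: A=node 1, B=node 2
Nodal analysis, taking node 2 as the 0 V reference.
Source V1 fixes V_0 = 9 V.
KCL at each unknown node (sum of currents leaving = 0; resistances in Ω):
  Node 1: (V_1 - 9)/22000 + (V_1 - 0)/56 = 0
Collecting terms: 0.0179 × V_1 = 0.0004091  =>  V_1 = 0.02285 V
I_R1 = (V_0 - V_1)/R1 = (9 - 0.02285)/22000 = 0.0004081 A
|I_R1| = 0.0004081 A

Final answer: |I_R1| = 0.0004081 A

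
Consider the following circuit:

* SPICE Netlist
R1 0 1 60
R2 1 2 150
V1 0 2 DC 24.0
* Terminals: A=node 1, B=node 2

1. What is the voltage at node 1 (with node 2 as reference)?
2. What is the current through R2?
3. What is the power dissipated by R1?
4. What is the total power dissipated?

Nodal analysis, taking node 2 as the 0 V reference.
Source V1 fixes V_0 = 24 V.
KCL at each unknown node (sum of currents leaving = 0; resistances in Ω):
  Node 1: (V_1 - 24)/60 + (V_1 - 0)/150 = 0
Collecting terms: 0.02333 × V_1 = 0.4  =>  V_1 = 17.14 V
Part 1:
  Read off the nodal solution: V_1 = 17.14 V
Part 2:
  I_R2 = (V_1 - V_2)/R2 = (17.14 - 0)/150 = 0.1143 A
  Magnitude: I_R2 = 0.1143 A
Part 3:
  I_R1 = (V_0 - V_1)/R1 = (24 - 17.14)/60 = 0.1143 A
  P_R1 = I_R1² × R1 = (0.1143)² × 60 = 0.7837 W
Part 4:
  Power in each resistor, P = (ΔV)²/R:
    P_R1 = (24 - 17.14)²/60 = 0.7837 W
    P_R2 = (17.14 - 0)²/150 = 1.959 W
  P_total = P_R1 + P_R2 = 2.743 W

Final answers:
1. V_1 = 17.14 V
2. I_R2 = 0.1143 A
3. P_R1 = 0.7837 W
4. P_total = 2.743 W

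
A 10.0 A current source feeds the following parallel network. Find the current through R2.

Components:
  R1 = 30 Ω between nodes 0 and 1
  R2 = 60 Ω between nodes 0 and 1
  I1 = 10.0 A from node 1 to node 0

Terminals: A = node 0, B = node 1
All resistors sit directly between nodes 0 and 1, so they are in parallel and share one voltage V; the full source current 10 A splits among them.
1/R_par = 1/30 + 1/60 = 0.05 S  =>  R_par = 20 Ω
V = I × R_par = 10 × 20 = 200 V
I_R2 = V/R2 = 200/60 = 3.333 A

Final answer: 3.333 A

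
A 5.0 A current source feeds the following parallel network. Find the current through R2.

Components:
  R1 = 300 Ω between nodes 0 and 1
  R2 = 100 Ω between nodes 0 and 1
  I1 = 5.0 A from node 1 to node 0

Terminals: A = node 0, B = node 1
All resistors sit directly between nodes 0 and 1, so they are in parallel and share one voltage V; the full source current 5 A splits among them.
1/R_par = 1/300 + 1/100 = 0.01333 S  =>  R_par = 75 Ω
V = I × R_par = 5 × 75 = 375 V
I_R2 = V/R2 = 375/100 = 3.75 A

Final answer: 3.75 A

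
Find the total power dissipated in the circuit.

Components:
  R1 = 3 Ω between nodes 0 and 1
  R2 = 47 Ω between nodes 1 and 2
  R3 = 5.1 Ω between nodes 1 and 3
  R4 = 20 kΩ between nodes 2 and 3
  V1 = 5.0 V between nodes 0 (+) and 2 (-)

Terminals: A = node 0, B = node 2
Nodal analysis, taking node 2 as the 0 V reference.
Source V1 fixes V_0 = 5 V.
KCL at each unknown node (sum of currents leaving = 0; resistances in Ω):
  Node 1: (V_1 - 5)/3 + (V_1 - 0)/47 + (V_1 - V_3)/5.1 = 0
  Node 3: (V_3 - V_1)/5.1 + (V_3 - 0)/20000 = 0
Collecting terms (coefficients in siemens):
  0.5507·V_1 - 0.1961·V_3 = 1.667
  0.1961·V_3 - 0.1961·V_1 = 0
Determinant D = (0.5507)(0.1961) - (-0.1961)(-0.1961) = 0.06956
V_1 = [(1.667)(0.1961) - (-0.1961)(0)]/D = 4.699 V
V_3 = [(0.5507)(0) - (1.667)(-0.1961)]/D = 4.698 V
Power in each resistor, P = (ΔV)²/R:
  P_R1 = (5 - 4.699)²/3 = 0.03013 W
  P_R2 = (4.699 - 0)²/47 = 0.4699 W
  P_R3 = (4.699 - 4.698)²/5.1 = 0.0000002814 W
  P_R4 = (0 - 4.698)²/20000 = 0.001104 W
P_total = P_R1 + P_R2 + P_R3 + P_R4 = 0.5011 W

Final answer: 0.5011 W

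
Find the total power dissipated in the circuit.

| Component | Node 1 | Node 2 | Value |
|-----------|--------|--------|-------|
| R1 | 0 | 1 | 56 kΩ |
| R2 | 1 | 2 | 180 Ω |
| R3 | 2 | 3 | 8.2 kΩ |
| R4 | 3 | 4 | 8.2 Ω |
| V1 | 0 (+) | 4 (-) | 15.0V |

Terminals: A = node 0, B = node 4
Nodal analysis, taking node 4 as the 0 V reference.
Source V1 fixes V_0 = 15 V.
KCL at each unknown node (sum of currents leaving = 0; resistances in Ω):
  Node 1: (V_1 - 15)/56000 + (V_1 - V_2)/180 = 0
  Node 2: (V_2 - V_1)/180 + (V_2 - V_3)/8200 = 0
  Node 3: (V_3 - V_2)/8200 + (V_3 - 0)/8.2 = 0
Collecting terms (coefficients in siemens):
  0.005573·V_1 - 0.005556·V_2 = 0.0002679
  0.005678·V_2 - 0.005556·V_1 - 0.000122·V_3 = 0
  0.1221·V_3 - 0.000122·V_2 = 0
Solving these 3 simultaneous equations (Gaussian elimination) gives:
  V_1 = 1.954 V, V_2 = 1.912 V, V_3 = 0.00191 V
Power in each resistor, P = (ΔV)²/R:
  P_R1 = (15 - 1.954)²/56000 = 0.003039 W
  P_R2 = (1.954 - 1.912)²/180 = 0.000009769 W
  P_R3 = (1.912 - 0.00191)²/8200 = 0.000445 W
  P_R4 = (0.00191 - 0)²/8.2 = 0.000000445 W
P_total = P_R1 + P_R2 + P_R3 + P_R4 = 0.003494 W

Final answer: 0.003494 W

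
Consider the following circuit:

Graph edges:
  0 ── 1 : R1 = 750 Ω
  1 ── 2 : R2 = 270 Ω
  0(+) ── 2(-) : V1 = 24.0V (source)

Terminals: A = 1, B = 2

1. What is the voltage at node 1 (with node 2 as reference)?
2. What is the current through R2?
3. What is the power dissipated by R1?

Nodal analysis, taking node 2 as the 0 V reference.
Source V1 fixes V_0 = 24 V.
KCL at each unknown node (sum of currents leaving = 0; resistances in Ω):
  Node 1: (V_1 - 24)/750 + (V_1 - 0)/270 = 0
Collecting terms: 0.005037 × V_1 = 0.032  =>  V_1 = 6.353 V
Part 1:
  Read off the nodal solution: V_1 = 6.353 V
Part 2:
  I_R2 = (V_1 - V_2)/R2 = (6.353 - 0)/270 = 0.02353 A
  Magnitude: I_R2 = 0.02353 A
Part 3:
  I_R1 = (V_0 - V_1)/R1 = (24 - 6.353)/750 = 0.02353 A
  P_R1 = I_R1² × R1 = (0.02353)² × 750 = 0.4152 W

Final answers:
1. V_1 = 6.353 V
2. I_R2 = 0.02353 A
3. P_R1 = 0.4152 W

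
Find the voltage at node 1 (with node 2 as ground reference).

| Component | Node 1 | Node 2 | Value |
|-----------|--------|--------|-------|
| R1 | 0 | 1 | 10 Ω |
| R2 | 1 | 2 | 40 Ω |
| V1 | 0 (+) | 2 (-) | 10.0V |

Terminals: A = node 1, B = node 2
Nodal analysis, taking node 2 as the 0 V reference.
Source V1 fixes V_0 = 10 V.
KCL at each unknown node (sum of currents leaving = 0; resistances in Ω):
  Node 1: (V_1 - 10)/10 + (V_1 - 0)/40 = 0
Collecting terms: 0.125 × V_1 = 1  =>  V_1 = 8 V
The requested potential is V_1 = 8 V.

Final answer: V_1 = 8 V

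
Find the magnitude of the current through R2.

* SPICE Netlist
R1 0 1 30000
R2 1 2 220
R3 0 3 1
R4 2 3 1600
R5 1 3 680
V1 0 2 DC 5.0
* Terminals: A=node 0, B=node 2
Nodal analysis, taking node 2 as the 0 V reference.
Source V1 fixes V_0 = 5 V.
KCL at each unknown node (sum of currents leaving = 0; resistances in Ω):
  Node 1: (V_1 - 5)/30000 + (V_1 - 0)/220 + (V_1 - V_3)/680 = 0
  Node 3: (V_3 - 5)/1 + (V_3 - 0)/1600 + (V_3 - V_1)/680 = 0
Collecting terms (coefficients in siemens):
  0.006049·V_1 - 0.001471·V_3 = 0.0001667
  1.002·V_3 - 0.001471·V_1 = 5
Determinant D = (0.006049)(1.002) - (-0.001471)(-0.001471) = 0.00606
V_1 = [(0.0001667)(1.002) - (-0.001471)(5)]/D = 1.241 V
V_3 = [(0.006049)(5) - (0.0001667)(-0.001471)]/D = 4.991 V
I_R2 = (V_1 - V_2)/R2 = (1.241 - 0)/220 = 0.005641 A
|I_R2| = 0.005641 A

Final answer: |I_R2| = 0.005641 A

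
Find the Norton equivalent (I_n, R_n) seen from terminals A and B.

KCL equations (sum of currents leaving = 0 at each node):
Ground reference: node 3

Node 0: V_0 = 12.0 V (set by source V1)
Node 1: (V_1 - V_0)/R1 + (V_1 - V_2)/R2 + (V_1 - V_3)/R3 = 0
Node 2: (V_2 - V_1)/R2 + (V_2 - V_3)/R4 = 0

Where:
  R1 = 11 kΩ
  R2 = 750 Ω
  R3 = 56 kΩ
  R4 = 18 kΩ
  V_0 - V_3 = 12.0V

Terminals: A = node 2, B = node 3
Find the Thévenin equivalent first; then I_n = V_th/R_th and R_n = R_th.
Step 1 — V_th is the open-circuit voltage V_A - V_B (nothing connected across the terminals).
Nodal analysis, taking node 3 as the 0 V reference.
Source V1 fixes V_0 = 12 V.
KCL at each unknown node (sum of currents leaving = 0; resistances in Ω):
  Node 1: (V_1 - 12)/11000 + (V_1 - V_2)/750 + (V_1 - 0)/56000 = 0
  Node 2: (V_2 - V_1)/750 + (V_2 - 0)/18000 = 0
Collecting terms (coefficients in siemens):
  0.001442·V_1 - 0.001333·V_2 = 0.001091
  0.001389·V_2 - 0.001333·V_1 = 0
Determinant D = (0.001442)(0.001389) - (-0.001333)(-0.001333) = 0.0000002251
V_1 = [(0.001091)(0.001389) - (-0.001333)(0)]/D = 6.73 V
V_2 = [(0.001442)(0) - (0.001091)(-0.001333)]/D = 6.461 V
V_th = V_2 - V_3 = 6.461 - 0 = 6.461 V
Step 2 — R_th: zero the source — replace V1 by a short circuit (node 3 merges into node 0) — and find the resistance seen between A (node 2) and B (node 0).
Reduce the network between node 2 (A) and node 0 (B) by series/parallel combination:
  Rp1 = R1 ‖ R3 (parallel, both between nodes 0 and 1) = 1/(1/11000 + 1/56000) = 9194 Ω
  Rs1 = R2 + Rp1 (series, joined only at node 1) = 750 + 9194 = 9944 Ω
  Rp2 = R4 ‖ Rs1 (parallel, both between nodes 0 and 2) = 1/(1/18000 + 1/9944) = 6405 Ω
R_th = 6.405 kΩ
I_n = V_th/R_th = 6.461/6405 = 0.001009 A, and R_n = R_th = 6.405 kΩ

Final answer: I_n = 0.001009 A, R_n = 6.405 kΩ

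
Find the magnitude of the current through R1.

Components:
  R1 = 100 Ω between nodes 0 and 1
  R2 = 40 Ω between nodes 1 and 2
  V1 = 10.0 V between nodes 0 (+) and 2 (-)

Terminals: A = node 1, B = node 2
Nodal analysis, taking node 2 as the 0 V reference.
Source V1 fixes V_0 = 10 V.
KCL at each unknown node (sum of currents leaving = 0; resistances in Ω):
  Node 1: (V_1 - 10)/100 + (V_1 - 0)/40 = 0
Collecting terms: 0.035 × V_1 = 0.1  =>  V_1 = 2.857 V
I_R1 = (V_0 - V_1)/R1 = (10 - 2.857)/100 = 0.07143 A
|I_R1| = 0.07143 A

Final answer: |I_R1| = 0.07143 A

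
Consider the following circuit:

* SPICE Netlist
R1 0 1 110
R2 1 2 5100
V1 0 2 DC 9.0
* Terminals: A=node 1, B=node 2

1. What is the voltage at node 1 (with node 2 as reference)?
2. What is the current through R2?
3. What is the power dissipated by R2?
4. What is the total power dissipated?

Nodal analysis, taking node 2 as the 0 V reference.
Source V1 fixes V_0 = 9 V.
KCL at each unknown node (sum of currents leaving = 0; resistances in Ω):
  Node 1: (V_1 - 9)/110 + (V_1 - 0)/5100 = 0
Collecting terms: 0.009287 × V_1 = 0.08182  =>  V_1 = 8.81 V
Part 1:
  Read off the nodal solution: V_1 = 8.81 V
Part 2:
  I_R2 = (V_1 - V_2)/R2 = (8.81 - 0)/5100 = 0.001727 A
  Magnitude: I_R2 = 0.001727 A
Part 3:
  I_R2 = (V_1 - V_2)/R2 = (8.81 - 0)/5100 = 0.001727 A
  P_R2 = I_R2² × R2 = (0.001727)² × 5100 = 0.01522 W
Part 4:
  Power in each resistor, P = (ΔV)²/R:
    P_R1 = (9 - 8.81)²/110 = 0.0003282 W
    P_R2 = (8.81 - 0)²/5100 = 0.01522 W
  P_total = P_R1 + P_R2 = 0.01555 W

Final answers:
1. V_1 = 8.81 V
2. I_R2 = 0.001727 A
3. P_R2 = 0.01522 W
4. P_total = 0.01555 W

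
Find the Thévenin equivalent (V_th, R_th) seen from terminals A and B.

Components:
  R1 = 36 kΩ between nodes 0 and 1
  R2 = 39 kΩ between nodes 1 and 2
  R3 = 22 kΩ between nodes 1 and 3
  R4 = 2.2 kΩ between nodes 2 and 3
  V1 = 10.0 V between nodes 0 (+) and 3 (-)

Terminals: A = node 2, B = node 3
Step 1 — V_th is the open-circuit voltage V_A - V_B (nothing connected across the terminals).
Nodal analysis, taking node 3 as the 0 V reference.
Source V1 fixes V_0 = 10 V.
KCL at each unknown node (sum of currents leaving = 0; resistances in Ω):
  Node 1: (V_1 - 10)/36000 + (V_1 - V_2)/39000 + (V_1 - 0)/22000 = 0
  Node 2: (V_2 - V_1)/39000 + (V_2 - 0)/2200 = 0
Collecting terms (coefficients in siemens):
  0.00009887·V_1 - 0.00002564·V_2 = 0.0002778
  0.0004802·V_2 - 0.00002564·V_1 = 0
Determinant D = (0.00009887)(0.0004802) - (-0.00002564)(-0.00002564) = 0.00000004682
V_1 = [(0.0002778)(0.0004802) - (-0.00002564)(0)]/D = 2.849 V
V_2 = [(0.00009887)(0) - (0.0002778)(-0.00002564)]/D = 0.1521 V
V_th = V_2 - V_3 = 0.1521 - 0 = 0.1521 V
Step 2 — R_th: zero the source — replace V1 by a short circuit (node 3 merges into node 0) — and find the resistance seen between A (node 2) and B (node 0).
Reduce the network between node 2 (A) and node 0 (B) by series/parallel combination:
  Rp1 = R1 ‖ R3 (parallel, both between nodes 0 and 1) = 1/(1/36000 + 1/22000) = 13660 Ω
  Rs1 = R2 + Rp1 (series, joined only at node 1) = 39000 + 13660 = 52660 Ω
  Rp2 = R4 ‖ Rs1 (parallel, both between nodes 0 and 2) = 1/(1/2200 + 1/52660) = 2112 Ω
R_th = 2.112 kΩ

Final answer: V_th = 0.1521 V, R_th = 2.112 kΩ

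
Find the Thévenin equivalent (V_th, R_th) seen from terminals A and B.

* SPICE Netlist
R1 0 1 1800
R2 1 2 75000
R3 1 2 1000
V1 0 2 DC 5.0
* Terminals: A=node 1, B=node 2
Step 1 — V_th is the open-circuit voltage V_A - V_B (nothing connected across the terminals).
Nodal analysis, taking node 2 as the 0 V reference.
Source V1 fixes V_0 = 5 V.
KCL at each unknown node (sum of currents leaving = 0; resistances in Ω):
  Node 1: (V_1 - 5)/1800 + (V_1 - 0)/75000 + (V_1 - 0)/1000 = 0
Collecting terms: 0.001569 × V_1 = 0.002778  =>  V_1 = 1.771 V
V_th = V_1 - V_2 = 1.771 - 0 = 1.771 V
Step 2 — R_th: zero the source — replace V1 by a short circuit (node 2 merges into node 0) — and find the resistance seen between A (node 1) and B (node 0).
Reduce the network between node 1 (A) and node 0 (B) by series/parallel combination:
  Rp1 = R1 ‖ R2 ‖ R3 (parallel, all between nodes 0 and 1) = 1/(1/1800 + 1/75000 + 1/1000) = 637.4 Ω
R_th = 637.4 Ω

Final answer: V_th = 1.771 V, R_th = 637.4 Ω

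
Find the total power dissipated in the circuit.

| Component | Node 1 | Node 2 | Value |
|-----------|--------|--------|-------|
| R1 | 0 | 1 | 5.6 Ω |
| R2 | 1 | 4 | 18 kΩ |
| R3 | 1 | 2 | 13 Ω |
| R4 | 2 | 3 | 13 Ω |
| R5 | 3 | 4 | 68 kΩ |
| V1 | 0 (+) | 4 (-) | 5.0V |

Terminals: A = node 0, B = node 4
Nodal analysis, taking node 4 as the 0 V reference.
Source V1 fixes V_0 = 5 V.
KCL at each unknown node (sum of currents leaving = 0; resistances in Ω):
  Node 1: (V_1 - 5)/5.6 + (V_1 - 0)/18000 + (V_1 - V_2)/13 = 0
  Node 2: (V_2 - V_1)/13 + (V_2 - V_3)/13 = 0
  Node 3: (V_3 - V_2)/13 + (V_3 - 0)/68000 = 0
Collecting terms (coefficients in siemens):
  0.2556·V_1 - 0.07692·V_2 = 0.8929
  0.1538·V_2 - 0.07692·V_1 - 0.07692·V_3 = 0
  0.07694·V_3 - 0.07692·V_2 = 0
Solving these 3 simultaneous equations (Gaussian elimination) gives:
  V_1 = 4.998 V, V_2 = 4.997 V, V_3 = 4.996 V
Power in each resistor, P = (ΔV)²/R:
  P_R1 = (5 - 4.998)²/5.6 = 0.0000006905 W
  P_R2 = (4.998 - 0)²/18000 = 0.001388 W
  P_R3 = (4.998 - 4.997)²/13 = 0.00000007018 W
  P_R4 = (4.997 - 4.996)²/13 = 0.00000007018 W
  P_R5 = (4.996 - 0)²/68000 = 0.0003671 W
P_total = P_R1 + P_R2 + P_R3 + P_R4 + P_R5 = 0.001756 W

Final answer: 0.001756 W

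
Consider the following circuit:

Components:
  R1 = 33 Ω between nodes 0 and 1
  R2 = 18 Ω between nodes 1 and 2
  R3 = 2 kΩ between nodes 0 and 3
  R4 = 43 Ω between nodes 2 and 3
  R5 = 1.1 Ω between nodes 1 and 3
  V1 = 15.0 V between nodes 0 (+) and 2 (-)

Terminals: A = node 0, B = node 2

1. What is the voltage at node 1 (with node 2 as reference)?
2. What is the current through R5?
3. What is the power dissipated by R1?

Nodal analysis, taking node 2 as the 0 V reference.
Source V1 fixes V_0 = 15 V.
KCL at each unknown node (sum of currents leaving = 0; resistances in Ω):
  Node 1: (V_1 - 15)/33 + (V_1 - 0)/18 + (V_1 - V_3)/1.1 = 0
  Node 3: (V_3 - 15)/2000 + (V_3 - 0)/43 + (V_3 - V_1)/1.1 = 0
Collecting terms (coefficients in siemens):
  0.9949·V_1 - 0.9091·V_3 = 0.4545
  0.9328·V_3 - 0.9091·V_1 = 0.0075
Determinant D = (0.9949)(0.9328) - (-0.9091)(-0.9091) = 0.1017
V_1 = [(0.4545)(0.9328) - (-0.9091)(0.0075)]/D = 4.237 V
V_3 = [(0.9949)(0.0075) - (0.4545)(-0.9091)]/D = 4.137 V
Part 1:
  Read off the nodal solution: V_1 = 4.237 V
Part 2:
  I_R5 = (V_1 - V_3)/R5 = (4.237 - 4.137)/1.1 = 0.09078 A
  Magnitude: I_R5 = 0.09078 A
Part 3:
  I_R1 = (V_0 - V_1)/R1 = (15 - 4.237)/33 = 0.3262 A
  P_R1 = I_R1² × R1 = (0.3262)² × 33 = 3.51 W

Final answers:
1. V_1 = 4.237 V
2. I_R5 = 0.09078 A
3. P_R1 = 3.51 W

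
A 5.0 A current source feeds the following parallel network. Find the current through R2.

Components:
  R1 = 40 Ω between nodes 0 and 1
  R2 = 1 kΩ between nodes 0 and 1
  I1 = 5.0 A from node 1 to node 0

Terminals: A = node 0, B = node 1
All resistors sit directly between nodes 0 and 1, so they are in parallel and share one voltage V; the full source current 5 A splits among them.
1/R_par = 1/40 + 1/1000 = 0.026 S  =>  R_par = 38.46 Ω
V = I × R_par = 5 × 38.46 = 192.3 V
I_R2 = V/R2 = 192.3/1000 = 0.1923 A

Final answer: 0.1923 A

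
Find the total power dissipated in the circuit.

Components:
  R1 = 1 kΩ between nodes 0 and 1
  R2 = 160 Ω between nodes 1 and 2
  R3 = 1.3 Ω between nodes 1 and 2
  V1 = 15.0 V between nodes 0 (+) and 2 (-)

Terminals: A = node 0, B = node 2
Nodal analysis, taking node 2 as the 0 V reference.
Source V1 fixes V_0 = 15 V.
KCL at each unknown node (sum of currents leaving = 0; resistances in Ω):
  Node 1: (V_1 - 15)/1000 + (V_1 - 0)/160 + (V_1 - 0)/1.3 = 0
Collecting terms: 0.7765 × V_1 = 0.015  =>  V_1 = 0.01932 V
Power in each resistor, P = (ΔV)²/R:
  P_R1 = (15 - 0.01932)²/1000 = 0.2244 W
  P_R2 = (0.01932 - 0)²/160 = 0.000002332 W
  P_R3 = (0.01932 - 0)²/1.3 = 0.0002871 W
P_total = P_R1 + P_R2 + P_R3 = 0.2247 W

Final answer: 0.2247 W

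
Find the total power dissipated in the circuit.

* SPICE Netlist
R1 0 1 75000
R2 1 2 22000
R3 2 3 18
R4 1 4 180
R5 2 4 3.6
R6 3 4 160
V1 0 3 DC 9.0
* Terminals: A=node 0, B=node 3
Nodal analysis, taking node 3 as the 0 V reference.
Source V1 fixes V_0 = 9 V.
KCL at each unknown node (sum of currents leaving = 0; resistances in Ω):
  Node 1: (V_1 - 9)/75000 + (V_1 - V_2)/22000 + (V_1 - V_4)/180 = 0
  Node 2: (V_2 - V_1)/22000 + (V_2 - 0)/18 + (V_2 - V_4)/3.6 = 0
  Node 4: (V_4 - V_1)/180 + (V_4 - V_2)/3.6 + (V_4 - 0)/160 = 0
Collecting terms (coefficients in siemens):
  0.005614·V_1 - 0.00004545·V_2 - 0.005556·V_4 = 0.00012
  0.3334·V_2 - 0.00004545·V_1 - 0.2778·V_4 = 0
  0.2896·V_4 - 0.005556·V_1 - 0.2778·V_2 = 0
Solving these 3 simultaneous equations (Gaussian elimination) gives:
  V_1 = 0.02364 V, V_2 = 0.001898 V, V_4 = 0.002275 V
Power in each resistor, P = (ΔV)²/R:
  P_R1 = (9 - 0.02364)²/75000 = 0.001074 W
  P_R2 = (0.02364 - 0.001898)²/22000 = 0.00000002149 W
  P_R3 = (0.001898 - 0)²/18 = 0.0000002002 W
  P_R4 = (0.02364 - 0.002275)²/180 = 0.000002536 W
  P_R5 = (0.001898 - 0.002275)²/3.6 = 0.0000000393 W
  P_R6 = (0 - 0.002275)²/160 = 0.00000003234 W
P_total = P_R1 + P_R2 + P_R3 + P_R4 + P_R5 + P_R6 = 0.001077 W

Final answer: 0.001077 W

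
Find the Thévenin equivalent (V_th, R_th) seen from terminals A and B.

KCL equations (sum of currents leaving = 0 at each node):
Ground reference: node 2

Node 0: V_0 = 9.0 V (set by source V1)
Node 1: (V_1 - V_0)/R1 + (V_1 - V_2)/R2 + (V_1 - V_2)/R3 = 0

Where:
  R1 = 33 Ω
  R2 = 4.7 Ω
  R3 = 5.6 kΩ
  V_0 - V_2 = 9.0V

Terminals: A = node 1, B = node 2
Step 1 — V_th is the open-circuit voltage V_A - V_B (nothing connected across the terminals).
Nodal analysis, taking node 2 as the 0 V reference.
Source V1 fixes V_0 = 9 V.
KCL at each unknown node (sum of currents leaving = 0; resistances in Ω):
  Node 1: (V_1 - 9)/33 + (V_1 - 0)/4.7 + (V_1 - 0)/5600 = 0
Collecting terms: 0.2432 × V_1 = 0.2727  =>  V_1 = 1.121 V
V_th = V_1 - V_2 = 1.121 - 0 = 1.121 V
Step 2 — R_th: zero the source — replace V1 by a short circuit (node 2 merges into node 0) — and find the resistance seen between A (node 1) and B (node 0).
Reduce the network between node 1 (A) and node 0 (B) by series/parallel combination:
  Rp1 = R1 ‖ R2 ‖ R3 (parallel, all between nodes 0 and 1) = 1/(1/33 + 1/4.7 + 1/5600) = 4.111 Ω
R_th = 4.111 Ω

Final answer: V_th = 1.121 V, R_th = 4.111 Ω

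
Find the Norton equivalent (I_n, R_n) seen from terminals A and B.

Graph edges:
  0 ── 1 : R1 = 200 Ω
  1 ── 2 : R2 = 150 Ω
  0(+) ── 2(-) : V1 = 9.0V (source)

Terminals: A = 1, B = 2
Find the Thévenin equivalent first; then I_n = V_th/R_th and R_n = R_th.
Step 1 — V_th is the open-circuit voltage V_A - V_B (nothing connected across the terminals).
Nodal analysis, taking node 2 as the 0 V reference.
Source V1 fixes V_0 = 9 V.
KCL at each unknown node (sum of currents leaving = 0; resistances in Ω):
  Node 1: (V_1 - 9)/200 + (V_1 - 0)/150 = 0
Collecting terms: 0.01167 × V_1 = 0.045  =>  V_1 = 3.857 V
V_th = V_1 - V_2 = 3.857 - 0 = 3.857 V
Step 2 — R_th: zero the source — replace V1 by a short circuit (node 2 merges into node 0) — and find the resistance seen between A (node 1) and B (node 0).
Reduce the network between node 1 (A) and node 0 (B) by series/parallel combination:
  Rp1 = R1 ‖ R2 (parallel, both between nodes 0 and 1) = 1/(1/200 + 1/150) = 85.71 Ω
R_th = 85.71 Ω
I_n = V_th/R_th = 3.857/85.71 = 0.045 A, and R_n = R_th = 85.71 Ω

Final answer: I_n = 0.045 A, R_n = 85.71 Ω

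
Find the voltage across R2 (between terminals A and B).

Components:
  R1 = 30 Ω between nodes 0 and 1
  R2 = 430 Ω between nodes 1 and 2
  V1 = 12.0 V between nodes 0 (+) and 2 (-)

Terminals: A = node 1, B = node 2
R1 and R2 are in series across V1 (node 0 → node 1 → node 2), and the output A–B is taken across R2, so this is a voltage divider.
Series current: I = V1/(R1 + R2) = 12/(30 + 430) = 12/460 = 0.02609 A
V_R2 = I × R2 = V1 × R2/(R1 + R2) = 12 × 430/460 = 11.22 V

Final answer: 11.22 V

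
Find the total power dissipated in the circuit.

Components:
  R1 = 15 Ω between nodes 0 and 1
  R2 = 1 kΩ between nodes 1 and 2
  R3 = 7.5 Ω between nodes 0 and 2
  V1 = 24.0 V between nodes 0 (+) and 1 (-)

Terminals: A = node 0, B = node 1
Nodal analysis, taking node 1 as the 0 V reference.
Source V1 fixes V_0 = 24 V.
KCL at each unknown node (sum of currents leaving = 0; resistances in Ω):
  Node 2: (V_2 - 0)/1000 + (V_2 - 24)/7.5 = 0
Collecting terms: 0.1343 × V_2 = 3.2  =>  V_2 = 23.82 V
Power in each resistor, P = (ΔV)²/R:
  P_R1 = (24 - 0)²/15 = 38.4 W
  P_R2 = (0 - 23.82)²/1000 = 0.5675 W
  P_R3 = (24 - 23.82)²/7.5 = 0.004256 W
P_total = P_R1 + P_R2 + P_R3 = 38.97 W

Final answer: 38.97 W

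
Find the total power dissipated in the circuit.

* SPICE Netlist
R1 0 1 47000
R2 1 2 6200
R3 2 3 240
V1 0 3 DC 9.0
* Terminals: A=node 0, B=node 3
Nodal analysis, taking node 3 as the 0 V reference.
Source V1 fixes V_0 = 9 V.
KCL at each unknown node (sum of currents leaving = 0; resistances in Ω):
  Node 1: (V_1 - 9)/47000 + (V_1 - V_2)/6200 = 0
  Node 2: (V_2 - V_1)/6200 + (V_2 - 0)/240 = 0
Collecting terms (coefficients in siemens):
  0.0001826·V_1 - 0.0001613·V_2 = 0.0001915
  0.004328·V_2 - 0.0001613·V_1 = 0
Determinant D = (0.0001826)(0.004328) - (-0.0001613)(-0.0001613) = 0.0000007641
V_1 = [(0.0001915)(0.004328) - (-0.0001613)(0)]/D = 1.085 V
V_2 = [(0.0001826)(0) - (0.0001915)(-0.0001613)]/D = 0.04042 V
Power in each resistor, P = (ΔV)²/R:
  P_R1 = (9 - 1.085)²/47000 = 0.001333 W
  P_R2 = (1.085 - 0.04042)²/6200 = 0.0001759 W
  P_R3 = (0.04042 - 0)²/240 = 0.000006807 W
P_total = P_R1 + P_R2 + P_R3 = 0.001516 W

Final answer: 0.001516 W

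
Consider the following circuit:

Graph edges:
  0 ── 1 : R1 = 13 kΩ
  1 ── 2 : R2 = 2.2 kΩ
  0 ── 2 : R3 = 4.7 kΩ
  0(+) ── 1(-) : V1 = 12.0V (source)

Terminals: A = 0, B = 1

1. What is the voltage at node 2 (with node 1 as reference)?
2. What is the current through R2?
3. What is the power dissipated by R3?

Nodal analysis, taking node 1 as the 0 V reference.
Source V1 fixes V_0 = 12 V.
KCL at each unknown node (sum of currents leaving = 0; resistances in Ω):
  Node 2: (V_2 - 0)/2200 + (V_2 - 12)/4700 = 0
Collecting terms: 0.0006673 × V_2 = 0.002553  =>  V_2 = 3.826 V
Part 1:
  Read off the nodal solution: V_2 = 3.826 V
Part 2:
  I_R2 = (V_1 - V_2)/R2 = (0 - 3.826)/2200 = -0.001739 A
  Magnitude: I_R2 = 0.001739 A
Part 3:
  I_R3 = (V_0 - V_2)/R3 = (12 - 3.826)/4700 = 0.001739 A
  P_R3 = I_R3² × R3 = (0.001739)² × 4700 = 0.01422 W

Final answers:
1. V_2 = 3.826 V
2. I_R2 = 0.001739 A
3. P_R3 = 0.01422 W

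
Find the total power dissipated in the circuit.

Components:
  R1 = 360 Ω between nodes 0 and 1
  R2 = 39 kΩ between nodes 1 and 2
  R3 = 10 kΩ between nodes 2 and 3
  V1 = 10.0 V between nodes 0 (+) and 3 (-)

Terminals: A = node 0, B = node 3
Nodal analysis, taking node 3 as the 0 V reference.
Source V1 fixes V_0 = 10 V.
KCL at each unknown node (sum of currents leaving = 0; resistances in Ω):
  Node 1: (V_1 - 10)/360 + (V_1 - V_2)/39000 = 0
  Node 2: (V_2 - V_1)/39000 + (V_2 - 0)/10000 = 0
Collecting terms (coefficients in siemens):
  0.002803·V_1 - 0.00002564·V_2 = 0.02778
  0.0001256·V_2 - 0.00002564·V_1 = 0
Determinant D = (0.002803)(0.0001256) - (-0.00002564)(-0.00002564) = 0.0000003516
V_1 = [(0.02778)(0.0001256) - (-0.00002564)(0)]/D = 9.927 V
V_2 = [(0.002803)(0) - (0.02778)(-0.00002564)]/D = 2.026 V
Power in each resistor, P = (ΔV)²/R:
  P_R1 = (10 - 9.927)²/360 = 0.00001478 W
  P_R2 = (9.927 - 2.026)²/39000 = 0.001601 W
  P_R3 = (2.026 - 0)²/10000 = 0.0004104 W
P_total = P_R1 + P_R2 + P_R3 = 0.002026 W

Final answer: 0.002026 W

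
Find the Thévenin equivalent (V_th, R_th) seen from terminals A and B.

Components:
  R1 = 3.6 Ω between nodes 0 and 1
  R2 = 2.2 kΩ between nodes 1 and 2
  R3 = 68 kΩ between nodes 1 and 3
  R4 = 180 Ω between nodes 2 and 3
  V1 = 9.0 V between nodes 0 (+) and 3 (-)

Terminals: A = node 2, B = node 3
Step 1 — V_th is the open-circuit voltage V_A - V_B (nothing connected across the terminals).
Nodal analysis, taking node 3 as the 0 V reference.
Source V1 fixes V_0 = 9 V.
KCL at each unknown node (sum of currents leaving = 0; resistances in Ω):
  Node 1: (V_1 - 9)/3.6 + (V_1 - V_2)/2200 + (V_1 - 0)/68000 = 0
  Node 2: (V_2 - V_1)/2200 + (V_2 - 0)/180 = 0
Collecting terms (coefficients in siemens):
  0.2782·V_1 - 0.0004545·V_2 = 2.5
  0.00601·V_2 - 0.0004545·V_1 = 0
Determinant D = (0.2782)(0.00601) - (-0.0004545)(-0.0004545) = 0.001672
V_1 = [(2.5)(0.00601) - (-0.0004545)(0)]/D = 8.986 V
V_2 = [(0.2782)(0) - (2.5)(-0.0004545)]/D = 0.6796 V
V_th = V_2 - V_3 = 0.6796 - 0 = 0.6796 V
Step 2 — R_th: zero the source — replace V1 by a short circuit (node 3 merges into node 0) — and find the resistance seen between A (node 2) and B (node 0).
Reduce the network between node 2 (A) and node 0 (B) by series/parallel combination:
  Rp1 = R1 ‖ R3 (parallel, both between nodes 0 and 1) = 1/(1/3.6 + 1/68000) = 3.6 Ω
  Rs1 = R2 + Rp1 (series, joined only at node 1) = 2200 + 3.6 = 2204 Ω
  Rp2 = R4 ‖ Rs1 (parallel, both between nodes 0 and 2) = 1/(1/180 + 1/2204) = 166.4 Ω
R_th = 166.4 Ω

Final answer: V_th = 0.6796 V, R_th = 166.4 Ω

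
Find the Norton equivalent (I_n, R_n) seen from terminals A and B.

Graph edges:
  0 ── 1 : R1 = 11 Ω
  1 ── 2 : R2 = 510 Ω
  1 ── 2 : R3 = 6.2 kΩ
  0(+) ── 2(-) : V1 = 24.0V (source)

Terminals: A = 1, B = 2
Find the Thévenin equivalent first; then I_n = V_th/R_th and R_n = R_th.
Step 1 — V_th is the open-circuit voltage V_A - V_B (nothing connected across the terminals).
Nodal analysis, taking node 2 as the 0 V reference.
Source V1 fixes V_0 = 24 V.
KCL at each unknown node (sum of currents leaving = 0; resistances in Ω):
  Node 1: (V_1 - 24)/11 + (V_1 - 0)/510 + (V_1 - 0)/6200 = 0
Collecting terms: 0.09303 × V_1 = 2.182  =>  V_1 = 23.45 V
V_th = V_1 - V_2 = 23.45 - 0 = 23.45 V
Step 2 — R_th: zero the source — replace V1 by a short circuit (node 2 merges into node 0) — and find the resistance seen between A (node 1) and B (node 0).
Reduce the network between node 1 (A) and node 0 (B) by series/parallel combination:
  Rp1 = R1 ‖ R2 ‖ R3 (parallel, all between nodes 0 and 1) = 1/(1/11 + 1/510 + 1/6200) = 10.75 Ω
R_th = 10.75 Ω
I_n = V_th/R_th = 23.45/10.75 = 2.182 A, and R_n = R_th = 10.75 Ω

Final answer: I_n = 2.182 A, R_n = 10.75 Ω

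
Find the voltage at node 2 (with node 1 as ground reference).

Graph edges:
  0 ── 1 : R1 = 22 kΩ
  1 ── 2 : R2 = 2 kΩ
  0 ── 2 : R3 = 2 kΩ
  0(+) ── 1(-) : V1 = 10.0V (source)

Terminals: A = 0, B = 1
Nodal analysis, taking node 1 as the 0 V reference.
Source V1 fixes V_0 = 10 V.
KCL at each unknown node (sum of currents leaving = 0; resistances in Ω):
  Node 2: (V_2 - 0)/2000 + (V_2 - 10)/2000 = 0
Collecting terms: 0.001 × V_2 = 0.005  =>  V_2 = 5 V
The requested potential is V_2 = 5 V.

Final answer: V_2 = 5 V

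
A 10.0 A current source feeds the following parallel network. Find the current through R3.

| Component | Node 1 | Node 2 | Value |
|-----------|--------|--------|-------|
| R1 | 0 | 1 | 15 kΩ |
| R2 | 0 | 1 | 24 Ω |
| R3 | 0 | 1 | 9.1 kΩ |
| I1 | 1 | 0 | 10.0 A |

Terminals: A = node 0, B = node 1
All resistors sit directly between nodes 0 and 1, so they are in parallel and share one voltage V; the full source current 10 A splits among them.
1/R_par = 1/15000 + 1/24 + 1/9100 = 0.04184 S  =>  R_par = 23.9 Ω
V = I × R_par = 10 × 23.9 = 239 V
I_R3 = V/R3 = 239/9100 = 0.02626 A

Final answer: 0.02626 A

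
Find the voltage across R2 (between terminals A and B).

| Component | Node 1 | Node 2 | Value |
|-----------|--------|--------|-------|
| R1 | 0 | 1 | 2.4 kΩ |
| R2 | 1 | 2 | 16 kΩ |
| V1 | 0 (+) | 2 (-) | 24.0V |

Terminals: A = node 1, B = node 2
R1 and R2 are in series across V1 (node 0 → node 1 → node 2), and the output A–B is taken across R2, so this is a voltage divider.
Series current: I = V1/(R1 + R2) = 24/(2400 + 16000) = 24/18400 = 0.001304 A
V_R2 = I × R2 = V1 × R2/(R1 + R2) = 24 × 16000/18400 = 20.87 V

Final answer: 20.87 V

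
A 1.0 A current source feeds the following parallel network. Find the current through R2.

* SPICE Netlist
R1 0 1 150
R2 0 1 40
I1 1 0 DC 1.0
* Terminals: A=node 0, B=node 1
All resistors sit directly between nodes 0 and 1, so they are in parallel and share one voltage V; the full source current 1 A splits among them.
1/R_par = 1/150 + 1/40 = 0.03167 S  =>  R_par = 31.58 Ω
V = I × R_par = 1 × 31.58 = 31.58 V
I_R2 = V/R2 = 31.58/40 = 0.7895 A

Final answer: 0.7895 A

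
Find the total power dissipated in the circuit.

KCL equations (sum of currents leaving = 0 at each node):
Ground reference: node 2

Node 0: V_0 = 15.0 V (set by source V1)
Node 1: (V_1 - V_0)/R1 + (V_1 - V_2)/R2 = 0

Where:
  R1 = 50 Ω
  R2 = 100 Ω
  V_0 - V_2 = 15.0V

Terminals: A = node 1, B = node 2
Nodal analysis, taking node 2 as the 0 V reference.
Source V1 fixes V_0 = 15 V.
KCL at each unknown node (sum of currents leaving = 0; resistances in Ω):
  Node 1: (V_1 - 15)/50 + (V_1 - 0)/100 = 0
Collecting terms: 0.03 × V_1 = 0.3  =>  V_1 = 10 V
Power in each resistor, P = (ΔV)²/R:
  P_R1 = (15 - 10)²/50 = 0.5 W
  P_R2 = (10 - 0)²/100 = 1 W
P_total = P_R1 + P_R2 = 1.5 W

Final answer: 1.5 W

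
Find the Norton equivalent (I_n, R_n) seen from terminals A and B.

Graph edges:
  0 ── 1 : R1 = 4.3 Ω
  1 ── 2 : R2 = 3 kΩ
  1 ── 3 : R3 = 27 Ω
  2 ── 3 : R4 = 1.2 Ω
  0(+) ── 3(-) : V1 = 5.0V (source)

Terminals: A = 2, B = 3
Find the Thévenin equivalent first; then I_n = V_th/R_th and R_n = R_th.
Step 1 — V_th is the open-circuit voltage V_A - V_B (nothing connected across the terminals).
Nodal analysis, taking node 3 as the 0 V reference.
Source V1 fixes V_0 = 5 V.
KCL at each unknown node (sum of currents leaving = 0; resistances in Ω):
  Node 1: (V_1 - 5)/4.3 + (V_1 - V_2)/3000 + (V_1 - 0)/27 = 0
  Node 2: (V_2 - V_1)/3000 + (V_2 - 0)/1.2 = 0
Collecting terms (coefficients in siemens):
  0.2699·V_1 - 0.0003333·V_2 = 1.163
  0.8337·V_2 - 0.0003333·V_1 = 0
Determinant D = (0.2699)(0.8337) - (-0.0003333)(-0.0003333) = 0.225
V_1 = [(1.163)(0.8337) - (-0.0003333)(0)]/D = 4.308 V
V_2 = [(0.2699)(0) - (1.163)(-0.0003333)]/D = 0.001722 V
V_th = V_2 - V_3 = 0.001722 - 0 = 0.001722 V
Step 2 — R_th: zero the source — replace V1 by a short circuit (node 3 merges into node 0) — and find the resistance seen between A (node 2) and B (node 0).
Reduce the network between node 2 (A) and node 0 (B) by series/parallel combination:
  Rp1 = R1 ‖ R3 (parallel, both between nodes 0 and 1) = 1/(1/4.3 + 1/27) = 3.709 Ω
  Rs1 = R2 + Rp1 (series, joined only at node 1) = 3000 + 3.709 = 3004 Ω
  Rp2 = R4 ‖ Rs1 (parallel, both between nodes 0 and 2) = 1/(1/1.2 + 1/3004) = 1.2 Ω
R_th = 1.2 Ω
I_n = V_th/R_th = 0.001722/1.2 = 0.001436 A, and R_n = R_th = 1.2 Ω

Final answer: I_n = 0.001436 A, R_n = 1.2 Ω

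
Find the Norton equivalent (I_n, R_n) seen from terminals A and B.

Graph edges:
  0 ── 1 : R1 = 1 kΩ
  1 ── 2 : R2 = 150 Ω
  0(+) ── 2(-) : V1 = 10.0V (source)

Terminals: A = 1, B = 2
Find the Thévenin equivalent first; then I_n = V_th/R_th and R_n = R_th.
Step 1 — V_th is the open-circuit voltage V_A - V_B (nothing connected across the terminals).
Nodal analysis, taking node 2 as the 0 V reference.
Source V1 fixes V_0 = 10 V.
KCL at each unknown node (sum of currents leaving = 0; resistances in Ω):
  Node 1: (V_1 - 10)/1000 + (V_1 - 0)/150 = 0
Collecting terms: 0.007667 × V_1 = 0.01  =>  V_1 = 1.304 V
V_th = V_1 - V_2 = 1.304 - 0 = 1.304 V
Step 2 — R_th: zero the source — replace V1 by a short circuit (node 2 merges into node 0) — and find the resistance seen between A (node 1) and B (node 0).
Reduce the network between node 1 (A) and node 0 (B) by series/parallel combination:
  Rp1 = R1 ‖ R2 (parallel, both between nodes 0 and 1) = 1/(1/1000 + 1/150) = 130.4 Ω
R_th = 130.4 Ω
I_n = V_th/R_th = 1.304/130.4 = 0.01 A, and R_n = R_th = 130.4 Ω

Final answer: I_n = 0.01 A, R_n = 130.4 Ω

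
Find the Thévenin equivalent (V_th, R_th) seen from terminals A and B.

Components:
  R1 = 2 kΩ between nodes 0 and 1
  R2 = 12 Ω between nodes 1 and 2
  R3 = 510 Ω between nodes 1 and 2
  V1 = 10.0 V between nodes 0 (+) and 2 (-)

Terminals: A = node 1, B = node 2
Step 1 — V_th is the open-circuit voltage V_A - V_B (nothing connected across the terminals).
Nodal analysis, taking node 2 as the 0 V reference.
Source V1 fixes V_0 = 10 V.
KCL at each unknown node (sum of currents leaving = 0; resistances in Ω):
  Node 1: (V_1 - 10)/2000 + (V_1 - 0)/12 + (V_1 - 0)/510 = 0
Collecting terms: 0.08579 × V_1 = 0.005  =>  V_1 = 0.05828 V
V_th = V_1 - V_2 = 0.05828 - 0 = 0.05828 V
Step 2 — R_th: zero the source — replace V1 by a short circuit (node 2 merges into node 0) — and find the resistance seen between A (node 1) and B (node 0).
Reduce the network between node 1 (A) and node 0 (B) by series/parallel combination:
  Rp1 = R1 ‖ R2 ‖ R3 (parallel, all between nodes 0 and 1) = 1/(1/2000 + 1/12 + 1/510) = 11.66 Ω
R_th = 11.66 Ω

Final answer: V_th = 0.05828 V, R_th = 11.66 Ω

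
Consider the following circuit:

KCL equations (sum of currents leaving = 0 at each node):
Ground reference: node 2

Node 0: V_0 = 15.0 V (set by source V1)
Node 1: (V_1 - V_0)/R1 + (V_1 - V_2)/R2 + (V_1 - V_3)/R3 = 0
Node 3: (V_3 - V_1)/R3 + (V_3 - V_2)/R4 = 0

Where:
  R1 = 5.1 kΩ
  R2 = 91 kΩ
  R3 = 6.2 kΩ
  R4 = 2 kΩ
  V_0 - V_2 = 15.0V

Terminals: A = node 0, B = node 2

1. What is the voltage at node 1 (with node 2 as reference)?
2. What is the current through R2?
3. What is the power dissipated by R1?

Nodal analysis, taking node 2 as the 0 V reference.
Source V1 fixes V_0 = 15 V.
KCL at each unknown node (sum of currents leaving = 0; resistances in Ω):
  Node 1: (V_1 - 15)/5100 + (V_1 - 0)/91000 + (V_1 - V_3)/6200 = 0
  Node 3: (V_3 - V_1)/6200 + (V_3 - 0)/2000 = 0
Collecting terms (coefficients in siemens):
  0.0003684·V_1 - 0.0001613·V_3 = 0.002941
  0.0006613·V_3 - 0.0001613·V_1 = 0
Determinant D = (0.0003684)(0.0006613) - (-0.0001613)(-0.0001613) = 0.0000002176
V_1 = [(0.002941)(0.0006613) - (-0.0001613)(0)]/D = 8.939 V
V_3 = [(0.0003684)(0) - (0.002941)(-0.0001613)]/D = 2.18 V
Part 1:
  Read off the nodal solution: V_1 = 8.939 V
Part 2:
  I_R2 = (V_1 - V_2)/R2 = (8.939 - 0)/91000 = 0.00009823 A
  Magnitude: I_R2 = 0.00009823 A
Part 3:
  I_R1 = (V_0 - V_1)/R1 = (15 - 8.939)/5100 = 0.001188 A
  P_R1 = I_R1² × R1 = (0.001188)² × 5100 = 0.007203 W

Final answers:
1. V_1 = 8.939 V
2. I_R2 = 9.823e-05 A
3. P_R1 = 0.007203 W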